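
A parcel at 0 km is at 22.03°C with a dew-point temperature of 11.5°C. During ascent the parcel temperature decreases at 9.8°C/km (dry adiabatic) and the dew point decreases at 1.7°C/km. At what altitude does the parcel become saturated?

T and T_d converge at 9.8 − 1.7 = 8.1°C per km
Height above start = (22.03 − 11.5) / 8.1 = 1.3 km
LCL altitude = 0 m + 1300 m = 1300 m

1.3 km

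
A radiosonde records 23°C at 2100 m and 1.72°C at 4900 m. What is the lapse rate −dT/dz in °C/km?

Γ = −ΔT/Δz = (23 − 1.72) / (4900 − 2100) m
  = 21.28°C / 2.8 km = 7.6°C/km

7.6°C/km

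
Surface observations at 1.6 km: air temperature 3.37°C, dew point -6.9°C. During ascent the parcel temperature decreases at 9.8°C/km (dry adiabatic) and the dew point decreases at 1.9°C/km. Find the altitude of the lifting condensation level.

2.9 km

T and T_d converge at 9.8 − 1.9 = 7.9°C per km
Height above start = (3.37 − (-6.9)) / 7.9 = 1.3 km
LCL altitude = 1600 m + 1300 m = 2900 m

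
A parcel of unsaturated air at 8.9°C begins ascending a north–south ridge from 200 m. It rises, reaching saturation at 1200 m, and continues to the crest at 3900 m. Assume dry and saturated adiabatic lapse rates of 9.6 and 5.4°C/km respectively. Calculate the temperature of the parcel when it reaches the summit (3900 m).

-15.28°C

200–1200 m, dry: Δz = 1 km ⇒ ΔT = -9.6°C; T = -0.7°C
1200–3900 m, saturated: Δz = 2.7 km ⇒ ΔT = -14.58°C; T = -15.28°C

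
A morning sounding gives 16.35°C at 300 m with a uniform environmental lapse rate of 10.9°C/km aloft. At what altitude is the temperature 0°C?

Height above start = (16.35 − 0) / 10.9 = 1.5 km
Altitude = 300 m + 1500 m = 1800 m

1800 m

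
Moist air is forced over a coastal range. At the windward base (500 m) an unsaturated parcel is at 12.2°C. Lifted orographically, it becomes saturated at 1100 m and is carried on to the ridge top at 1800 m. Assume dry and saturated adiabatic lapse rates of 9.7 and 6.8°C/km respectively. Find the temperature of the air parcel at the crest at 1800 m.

1.62°C

From 500 m to 1100 m (dry): cools by 9.7 × 0.6 = 5.82°C, giving 6.38°C.
From 1100 m to 1800 m (saturated): cools by 6.8 × 0.7 = 4.76°C, giving 1.62°C.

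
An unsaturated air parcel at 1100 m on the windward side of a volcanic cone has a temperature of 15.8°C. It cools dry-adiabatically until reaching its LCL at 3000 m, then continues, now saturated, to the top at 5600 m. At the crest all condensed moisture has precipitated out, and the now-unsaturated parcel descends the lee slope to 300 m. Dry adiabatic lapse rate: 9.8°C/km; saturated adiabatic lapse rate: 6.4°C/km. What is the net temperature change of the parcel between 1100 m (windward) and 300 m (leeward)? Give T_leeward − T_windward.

1100–3000 m, dry: Δz = 1.9 km ⇒ ΔT = -18.62°C; T = -2.82°C
3000–5600 m, saturated: Δz = 2.6 km ⇒ ΔT = -16.64°C; T = -19.46°C
5600–300 m, dry descent: Δz = 5.3 km ⇒ ΔT = +51.94°C; T = 32.48°C
Net change vs windward start: 32.48 − 15.8 = +16.68°C

+16.68°C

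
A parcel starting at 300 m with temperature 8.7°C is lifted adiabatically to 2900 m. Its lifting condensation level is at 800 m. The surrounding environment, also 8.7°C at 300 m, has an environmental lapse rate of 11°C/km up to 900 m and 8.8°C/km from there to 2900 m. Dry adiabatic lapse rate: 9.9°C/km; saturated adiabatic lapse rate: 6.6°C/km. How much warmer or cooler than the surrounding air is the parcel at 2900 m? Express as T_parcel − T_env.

+5.39°C (parcel warmer than environment)

Parcel:
  300–800 m, dry: Δz = 0.5 km ⇒ ΔT = -4.95°C; T = 3.75°C
  800–2900 m, saturated: Δz = 2.1 km ⇒ ΔT = -13.86°C; T = -10.11°C
Environment:
  300–900 m, environment, lower layer: Δz = 0.6 km ⇒ ΔT = -6.6°C; T = 2.1°C
  900–2900 m, environment, upper layer: Δz = 2 km ⇒ ΔT = -17.6°C; T = -15.5°C
T_parcel − T_env = -10.11 − (-15.5) = +5.39°C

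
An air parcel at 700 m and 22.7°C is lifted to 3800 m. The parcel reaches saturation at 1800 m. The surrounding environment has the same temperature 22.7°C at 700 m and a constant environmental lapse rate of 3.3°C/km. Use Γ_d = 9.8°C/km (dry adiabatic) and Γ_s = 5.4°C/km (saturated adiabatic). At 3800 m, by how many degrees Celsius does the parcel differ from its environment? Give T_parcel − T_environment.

Parcel:
  Dry to 1800 m: -9.8 × 1.1 km = -10.78°C, so T = 11.92°C.
  Saturated to 3800 m: -5.4 × 2 km = -10.8°C, so T = 1.12°C.
Environment:
  Environment to 3800 m: -3.3 × 3.1 km = -10.23°C, so T = 12.47°C.
T_parcel − T_env = 1.12 − 12.47 = -11.35°C

-11.35°C (parcel cooler than environment)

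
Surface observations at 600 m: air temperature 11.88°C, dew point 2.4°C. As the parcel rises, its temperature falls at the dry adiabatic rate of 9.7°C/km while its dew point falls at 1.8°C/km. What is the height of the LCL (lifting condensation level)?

T and T_d converge at 9.7 − 1.8 = 7.9°C per km
Height above start = (11.88 − 2.4) / 7.9 = 1.2 km
LCL altitude = 600 m + 1200 m = 1800 m

1800 m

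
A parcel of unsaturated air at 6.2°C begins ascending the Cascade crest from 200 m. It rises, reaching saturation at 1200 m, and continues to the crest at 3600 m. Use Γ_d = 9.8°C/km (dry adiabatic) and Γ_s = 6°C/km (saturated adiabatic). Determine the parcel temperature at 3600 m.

-18°C

200 → 1200 m (dry, 9.8°C/km): ΔT = -9.8 × 1 = -9.8°C → T = -3.6°C
1200 → 3600 m (saturated, 6°C/km): ΔT = -6 × 2.4 = -14.4°C → T = -18°C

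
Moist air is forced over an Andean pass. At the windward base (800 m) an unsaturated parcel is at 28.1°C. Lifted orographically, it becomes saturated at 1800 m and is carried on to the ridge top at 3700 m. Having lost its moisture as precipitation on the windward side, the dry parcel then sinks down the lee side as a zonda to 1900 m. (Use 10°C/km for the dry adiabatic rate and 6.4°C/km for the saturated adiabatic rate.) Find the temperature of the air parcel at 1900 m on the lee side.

From 800 m to 1800 m (dry): cools by 10 × 1 = 10°C, giving 18.1°C.
From 1800 m to 3700 m (saturated): cools by 6.4 × 1.9 = 12.16°C, giving 5.94°C.
From 3700 m to 1900 m (dry descent): warms by 10 × 1.8 = 18°C, giving 23.94°C.

23.94°C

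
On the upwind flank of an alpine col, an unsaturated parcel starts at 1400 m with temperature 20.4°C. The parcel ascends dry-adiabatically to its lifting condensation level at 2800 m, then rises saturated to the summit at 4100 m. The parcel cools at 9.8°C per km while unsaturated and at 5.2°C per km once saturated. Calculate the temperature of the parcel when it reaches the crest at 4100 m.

1400–2800 m, dry: Δz = 1.4 km ⇒ ΔT = -13.72°C; T = 6.68°C
2800–4100 m, saturated: Δz = 1.3 km ⇒ ΔT = -6.76°C; T = -0.08°C

-0.08°C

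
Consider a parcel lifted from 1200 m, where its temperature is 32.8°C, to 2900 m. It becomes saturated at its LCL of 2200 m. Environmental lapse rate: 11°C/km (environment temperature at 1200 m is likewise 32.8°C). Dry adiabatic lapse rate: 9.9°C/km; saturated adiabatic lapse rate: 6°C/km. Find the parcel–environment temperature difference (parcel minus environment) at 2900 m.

Parcel:
  1200–2200 m, dry: Δz = 1 km ⇒ ΔT = -9.9°C; T = 22.9°C
  2200–2900 m, saturated: Δz = 0.7 km ⇒ ΔT = -4.2°C; T = 18.7°C
Environment:
  1200–2900 m, environment: Δz = 1.7 km ⇒ ΔT = -18.7°C; T = 14.1°C
T_parcel − T_env = 18.7 − 14.1 = +4.6°C

+4.6°C (parcel warmer than environment)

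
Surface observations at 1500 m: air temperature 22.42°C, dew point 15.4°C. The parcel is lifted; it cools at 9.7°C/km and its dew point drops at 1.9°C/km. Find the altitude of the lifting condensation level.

T and T_d converge at 9.7 − 1.9 = 7.8°C per km
Height above start = (22.42 − 15.4) / 7.8 = 0.9 km
LCL altitude = 1500 m + 900 m = 2400 m

2400 m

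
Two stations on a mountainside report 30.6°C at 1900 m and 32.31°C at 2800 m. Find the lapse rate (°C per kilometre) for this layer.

Γ = −ΔT/Δz = (30.6 − 32.31) / (2800 − 1900) m
  = -1.71°C / 0.9 km = -1.9°C/km

-1.9°C/km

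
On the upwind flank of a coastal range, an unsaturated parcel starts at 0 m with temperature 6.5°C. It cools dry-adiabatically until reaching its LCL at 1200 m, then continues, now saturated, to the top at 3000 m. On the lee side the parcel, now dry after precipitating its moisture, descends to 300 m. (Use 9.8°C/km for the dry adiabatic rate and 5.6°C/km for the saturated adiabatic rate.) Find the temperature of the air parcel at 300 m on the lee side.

11.12°C

0 → 1200 m (dry, 9.8°C/km): ΔT = -9.8 × 1.2 = -11.76°C → T = -5.26°C
1200 → 3000 m (saturated, 5.6°C/km): ΔT = -5.6 × 1.8 = -10.08°C → T = -15.34°C
3000 → 300 m (dry descent, 9.8°C/km): ΔT = +9.8 × 2.7 = +26.46°C → T = 11.12°C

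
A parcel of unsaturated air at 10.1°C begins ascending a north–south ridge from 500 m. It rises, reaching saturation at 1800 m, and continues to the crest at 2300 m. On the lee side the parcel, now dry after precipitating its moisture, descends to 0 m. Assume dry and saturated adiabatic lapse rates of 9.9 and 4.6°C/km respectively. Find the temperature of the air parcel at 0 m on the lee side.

17.7°C

From 500 m to 1800 m (dry): cools by 9.9 × 1.3 = 12.87°C, giving -2.77°C.
From 1800 m to 2300 m (saturated): cools by 4.6 × 0.5 = 2.3°C, giving -5.07°C.
From 2300 m to 0 m (dry descent): warms by 9.9 × 2.3 = 22.77°C, giving 17.7°C.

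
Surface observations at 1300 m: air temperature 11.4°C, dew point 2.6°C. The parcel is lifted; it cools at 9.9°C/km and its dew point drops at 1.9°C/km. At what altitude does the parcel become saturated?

T and T_d converge at 9.9 − 1.9 = 8°C per km
Height above start = (11.4 − 2.6) / 8 = 1.1 km
LCL altitude = 1300 m + 1100 m = 2400 m

2400 m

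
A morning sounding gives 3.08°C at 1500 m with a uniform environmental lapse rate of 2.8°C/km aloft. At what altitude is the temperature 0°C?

Height above start = (3.08 − 0) / 2.8 = 1.1 km
Altitude = 1500 m + 1100 m = 2600 m

2600 m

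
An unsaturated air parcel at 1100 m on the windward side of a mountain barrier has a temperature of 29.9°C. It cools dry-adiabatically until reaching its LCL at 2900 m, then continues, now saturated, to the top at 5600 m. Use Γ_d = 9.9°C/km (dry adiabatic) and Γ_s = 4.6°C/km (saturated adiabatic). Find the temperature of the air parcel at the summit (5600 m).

-0.34°C

Dry to 2900 m: -9.9 × 1.8 km = -17.82°C, so T = 12.08°C.
Saturated to 5600 m: -4.6 × 2.7 km = -12.42°C, so T = -0.34°C.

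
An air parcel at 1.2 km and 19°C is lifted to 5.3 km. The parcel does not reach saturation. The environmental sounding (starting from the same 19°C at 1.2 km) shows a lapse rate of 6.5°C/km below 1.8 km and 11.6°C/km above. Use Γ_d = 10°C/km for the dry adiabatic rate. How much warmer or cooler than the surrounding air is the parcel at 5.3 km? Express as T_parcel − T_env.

+3.5°C (parcel warmer than environment)

Parcel:
  1200–5300 m, dry: Δz = 4.1 km ⇒ ΔT = -41°C; T = -22°C
Environment:
  1200–1800 m, environment, lower layer: Δz = 0.6 km ⇒ ΔT = -3.9°C; T = 15.1°C
  1800–5300 m, environment, upper layer: Δz = 3.5 km ⇒ ΔT = -40.6°C; T = -25.5°C
T_parcel − T_env = -22 − (-25.5) = +3.5°C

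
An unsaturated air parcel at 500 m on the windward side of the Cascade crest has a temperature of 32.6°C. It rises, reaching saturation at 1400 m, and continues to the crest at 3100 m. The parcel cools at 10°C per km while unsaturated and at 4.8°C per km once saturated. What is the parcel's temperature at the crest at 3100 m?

From 500 m to 1400 m (dry): cools by 10 × 0.9 = 9°C, giving 23.6°C.
From 1400 m to 3100 m (saturated): cools by 4.8 × 1.7 = 8.16°C, giving 15.44°C.

15.44°C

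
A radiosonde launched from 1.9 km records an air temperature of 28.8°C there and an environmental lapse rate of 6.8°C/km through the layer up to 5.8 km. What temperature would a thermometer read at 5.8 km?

2.28°C

From 1900 m to 5800 m (environmental): cools by 6.8 × 3.9 = 26.52°C, giving 2.28°C.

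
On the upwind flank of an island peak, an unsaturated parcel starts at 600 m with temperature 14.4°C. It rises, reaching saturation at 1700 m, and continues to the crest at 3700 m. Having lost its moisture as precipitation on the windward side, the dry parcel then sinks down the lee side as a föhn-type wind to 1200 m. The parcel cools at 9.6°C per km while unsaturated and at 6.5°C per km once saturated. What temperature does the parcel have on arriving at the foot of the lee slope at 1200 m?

14.84°C

600–1700 m, dry: Δz = 1.1 km ⇒ ΔT = -10.56°C; T = 3.84°C
1700–3700 m, saturated: Δz = 2 km ⇒ ΔT = -13°C; T = -9.16°C
3700–1200 m, dry descent: Δz = 2.5 km ⇒ ΔT = +24°C; T = 14.84°C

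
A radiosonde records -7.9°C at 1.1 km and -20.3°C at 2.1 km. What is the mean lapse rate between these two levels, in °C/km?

Γ = −ΔT/Δz = (-7.9 − (-20.3)) / (2100 − 1100) m
  = 12.4°C / 1 km = 12.4°C/km

12.4°C/km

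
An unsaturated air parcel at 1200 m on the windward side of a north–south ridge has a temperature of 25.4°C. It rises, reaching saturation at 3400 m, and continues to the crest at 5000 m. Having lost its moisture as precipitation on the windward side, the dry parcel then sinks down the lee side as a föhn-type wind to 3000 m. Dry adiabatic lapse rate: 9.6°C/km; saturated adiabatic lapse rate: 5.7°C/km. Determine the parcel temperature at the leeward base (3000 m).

1200–3400 m, dry: Δz = 2.2 km ⇒ ΔT = -21.12°C; T = 4.28°C
3400–5000 m, saturated: Δz = 1.6 km ⇒ ΔT = -9.12°C; T = -4.84°C
5000–3000 m, dry descent: Δz = 2 km ⇒ ΔT = +19.2°C; T = 14.36°C

14.36°C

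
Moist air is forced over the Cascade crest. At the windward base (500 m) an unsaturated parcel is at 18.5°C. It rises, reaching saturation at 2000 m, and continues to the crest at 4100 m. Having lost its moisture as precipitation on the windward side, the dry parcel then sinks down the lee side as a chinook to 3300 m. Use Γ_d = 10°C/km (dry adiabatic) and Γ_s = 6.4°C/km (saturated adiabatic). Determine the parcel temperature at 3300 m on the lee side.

Dry to 2000 m: -10 × 1.5 km = -15°C, so T = 3.5°C.
Saturated to 4100 m: -6.4 × 2.1 km = -13.44°C, so T = -9.94°C.
Dry descent to 3300 m: +10 × 0.8 km = +8°C, so T = -1.94°C.

-1.94°C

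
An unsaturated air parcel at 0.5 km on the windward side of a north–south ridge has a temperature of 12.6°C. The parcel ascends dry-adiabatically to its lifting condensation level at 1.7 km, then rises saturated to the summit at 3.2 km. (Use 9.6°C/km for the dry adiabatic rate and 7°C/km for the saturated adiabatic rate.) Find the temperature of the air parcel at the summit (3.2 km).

Dry to 1700 m: -9.6 × 1.2 km = -11.52°C, so T = 1.08°C.
Saturated to 3200 m: -7 × 1.5 km = -10.5°C, so T = -9.42°C.

-9.42°C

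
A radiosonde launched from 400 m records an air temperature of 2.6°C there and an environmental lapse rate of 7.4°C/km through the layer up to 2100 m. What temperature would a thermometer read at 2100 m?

-9.98°C

From 400 m to 2100 m (environmental): cools by 7.4 × 1.7 = 12.58°C, giving -9.98°C.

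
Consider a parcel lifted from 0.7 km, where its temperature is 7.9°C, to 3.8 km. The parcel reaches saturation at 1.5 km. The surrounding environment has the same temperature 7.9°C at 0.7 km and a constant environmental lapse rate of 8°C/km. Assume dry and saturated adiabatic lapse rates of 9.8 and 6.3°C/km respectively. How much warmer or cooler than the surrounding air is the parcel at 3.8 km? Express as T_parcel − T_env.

Parcel:
  From 700 m to 1500 m (dry): cools by 9.8 × 0.8 = 7.84°C, giving 0.06°C.
  From 1500 m to 3800 m (saturated): cools by 6.3 × 2.3 = 14.49°C, giving -14.43°C.
Environment:
  From 700 m to 3800 m (environment): cools by 8 × 3.1 = 24.8°C, giving -16.9°C.
T_parcel − T_env = -14.43 − (-16.9) = +2.47°C

+2.47°C (parcel warmer than environment)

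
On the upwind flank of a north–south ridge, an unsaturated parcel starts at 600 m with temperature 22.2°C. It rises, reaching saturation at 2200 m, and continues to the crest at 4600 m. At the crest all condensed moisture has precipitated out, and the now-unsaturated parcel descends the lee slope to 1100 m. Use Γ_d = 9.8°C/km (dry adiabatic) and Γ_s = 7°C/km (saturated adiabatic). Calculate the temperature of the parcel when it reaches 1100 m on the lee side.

24.02°C

Dry to 2200 m: -9.8 × 1.6 km = -15.68°C, so T = 6.52°C.
Saturated to 4600 m: -7 × 2.4 km = -16.8°C, so T = -10.28°C.
Dry descent to 1100 m: +9.8 × 3.5 km = +34.3°C, so T = 24.02°C.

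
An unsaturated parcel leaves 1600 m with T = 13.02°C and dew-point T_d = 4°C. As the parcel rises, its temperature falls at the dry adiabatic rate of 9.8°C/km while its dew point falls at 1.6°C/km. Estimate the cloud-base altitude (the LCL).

T and T_d converge at 9.8 − 1.6 = 8.2°C per km
Height above start = (13.02 − 4) / 8.2 = 1.1 km
LCL altitude = 1600 m + 1100 m = 2700 m

2700 m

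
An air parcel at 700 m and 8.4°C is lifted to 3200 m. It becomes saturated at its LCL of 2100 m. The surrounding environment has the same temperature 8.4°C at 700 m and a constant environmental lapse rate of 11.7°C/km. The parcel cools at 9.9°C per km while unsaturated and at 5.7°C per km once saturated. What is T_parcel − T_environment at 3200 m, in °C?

+9.12°C (parcel warmer than environment)

Parcel:
  700 → 2100 m (dry, 9.9°C/km): ΔT = -9.9 × 1.4 = -13.86°C → T = -5.46°C
  2100 → 3200 m (saturated, 5.7°C/km): ΔT = -5.7 × 1.1 = -6.27°C → T = -11.73°C
Environment:
  700 → 3200 m (environment, 11.7°C/km): ΔT = -11.7 × 2.5 = -29.25°C → T = -20.85°C
T_parcel − T_env = -11.73 − (-20.85) = +9.12°C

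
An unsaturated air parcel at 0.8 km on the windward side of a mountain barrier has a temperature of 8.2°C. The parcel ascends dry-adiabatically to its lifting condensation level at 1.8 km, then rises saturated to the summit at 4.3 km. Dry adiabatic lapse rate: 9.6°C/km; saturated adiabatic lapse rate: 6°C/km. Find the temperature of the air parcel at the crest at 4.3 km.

800 → 1800 m (dry, 9.6°C/km): ΔT = -9.6 × 1 = -9.6°C → T = -1.4°C
1800 → 4300 m (saturated, 6°C/km): ΔT = -6 × 2.5 = -15°C → T = -16.4°C

-16.4°C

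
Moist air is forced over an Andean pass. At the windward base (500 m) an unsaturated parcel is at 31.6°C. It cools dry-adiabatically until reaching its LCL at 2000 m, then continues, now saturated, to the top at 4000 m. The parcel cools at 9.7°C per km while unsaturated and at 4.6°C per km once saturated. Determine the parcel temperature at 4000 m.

7.85°C

500–2000 m, dry: Δz = 1.5 km ⇒ ΔT = -14.55°C; T = 17.05°C
2000–4000 m, saturated: Δz = 2 km ⇒ ΔT = -9.2°C; T = 7.85°C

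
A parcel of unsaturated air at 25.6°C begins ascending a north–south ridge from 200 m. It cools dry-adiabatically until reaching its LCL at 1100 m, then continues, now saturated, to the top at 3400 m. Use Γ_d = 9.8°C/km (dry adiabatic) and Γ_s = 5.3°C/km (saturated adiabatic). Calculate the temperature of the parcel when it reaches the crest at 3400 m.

200–1100 m, dry: Δz = 0.9 km ⇒ ΔT = -8.82°C; T = 16.78°C
1100–3400 m, saturated: Δz = 2.3 km ⇒ ΔT = -12.19°C; T = 4.59°C

4.59°C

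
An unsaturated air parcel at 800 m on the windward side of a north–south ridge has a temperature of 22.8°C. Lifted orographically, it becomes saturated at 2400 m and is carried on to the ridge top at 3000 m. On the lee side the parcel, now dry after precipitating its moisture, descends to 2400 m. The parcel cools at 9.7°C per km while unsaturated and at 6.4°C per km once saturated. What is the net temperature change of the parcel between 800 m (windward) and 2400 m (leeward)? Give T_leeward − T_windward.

-13.54°C

Dry to 2400 m: -9.7 × 1.6 km = -15.52°C, so T = 7.28°C.
Saturated to 3000 m: -6.4 × 0.6 km = -3.84°C, so T = 3.44°C.
Dry descent to 2400 m: +9.7 × 0.6 km = +5.82°C, so T = 9.26°C.
Net change vs windward start: 9.26 − 22.8 = -13.54°C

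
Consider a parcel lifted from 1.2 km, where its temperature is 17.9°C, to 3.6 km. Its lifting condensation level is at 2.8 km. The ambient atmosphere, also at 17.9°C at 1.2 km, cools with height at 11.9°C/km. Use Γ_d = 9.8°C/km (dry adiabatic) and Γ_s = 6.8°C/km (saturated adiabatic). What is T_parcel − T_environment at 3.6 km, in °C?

Parcel:
  1200 → 2800 m (dry, 9.8°C/km): ΔT = -9.8 × 1.6 = -15.68°C → T = 2.22°C
  2800 → 3600 m (saturated, 6.8°C/km): ΔT = -6.8 × 0.8 = -5.44°C → T = -3.22°C
Environment:
  1200 → 3600 m (environment, 11.9°C/km): ΔT = -11.9 × 2.4 = -28.56°C → T = -10.66°C
T_parcel − T_env = -3.22 − (-10.66) = +7.44°C

+7.44°C (parcel warmer than environment)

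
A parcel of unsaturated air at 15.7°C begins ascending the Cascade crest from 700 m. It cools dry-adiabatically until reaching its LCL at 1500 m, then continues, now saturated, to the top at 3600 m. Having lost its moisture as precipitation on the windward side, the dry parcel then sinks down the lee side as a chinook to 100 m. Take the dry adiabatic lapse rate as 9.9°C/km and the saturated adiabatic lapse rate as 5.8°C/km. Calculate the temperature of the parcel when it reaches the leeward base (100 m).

700 → 1500 m (dry, 9.9°C/km): ΔT = -9.9 × 0.8 = -7.92°C → T = 7.78°C
1500 → 3600 m (saturated, 5.8°C/km): ΔT = -5.8 × 2.1 = -12.18°C → T = -4.4°C
3600 → 100 m (dry descent, 9.9°C/km): ΔT = +9.9 × 3.5 = +34.65°C → T = 30.25°C

30.25°C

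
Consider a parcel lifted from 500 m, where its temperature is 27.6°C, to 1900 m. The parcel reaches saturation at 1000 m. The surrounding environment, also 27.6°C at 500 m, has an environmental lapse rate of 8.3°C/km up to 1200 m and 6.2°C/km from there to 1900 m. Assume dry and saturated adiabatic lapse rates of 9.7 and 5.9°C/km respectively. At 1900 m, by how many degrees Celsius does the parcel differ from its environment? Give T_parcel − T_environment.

-0.01°C (parcel cooler than environment)

Parcel:
  From 500 m to 1000 m (dry): cools by 9.7 × 0.5 = 4.85°C, giving 22.75°C.
  From 1000 m to 1900 m (saturated): cools by 5.9 × 0.9 = 5.31°C, giving 17.44°C.
Environment:
  From 500 m to 1200 m (environment, lower layer): cools by 8.3 × 0.7 = 5.81°C, giving 21.79°C.
  From 1200 m to 1900 m (environment, upper layer): cools by 6.2 × 0.7 = 4.34°C, giving 17.45°C.
T_parcel − T_env = 17.44 − 17.45 = -0.01°C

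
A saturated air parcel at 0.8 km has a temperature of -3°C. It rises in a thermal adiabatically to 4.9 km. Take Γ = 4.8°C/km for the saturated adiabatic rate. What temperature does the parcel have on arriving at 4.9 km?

-22.68°C

800–4900 m, saturated adiabatic: Δz = 4.1 km ⇒ ΔT = -19.68°C; T = -22.68°C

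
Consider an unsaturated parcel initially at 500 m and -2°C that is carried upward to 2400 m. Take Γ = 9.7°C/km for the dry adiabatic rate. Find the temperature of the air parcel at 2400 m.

500–2400 m, dry adiabatic: Δz = 1.9 km ⇒ ΔT = -18.43°C; T = -20.43°C

-20.43°C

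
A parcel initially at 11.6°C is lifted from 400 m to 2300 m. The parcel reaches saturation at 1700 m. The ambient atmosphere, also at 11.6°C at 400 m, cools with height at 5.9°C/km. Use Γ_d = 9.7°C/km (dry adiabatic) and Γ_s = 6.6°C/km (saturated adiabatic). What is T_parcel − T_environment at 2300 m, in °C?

Parcel:
  From 400 m to 1700 m (dry): cools by 9.7 × 1.3 = 12.61°C, giving -1.01°C.
  From 1700 m to 2300 m (saturated): cools by 6.6 × 0.6 = 3.96°C, giving -4.97°C.
Environment:
  From 400 m to 2300 m (environment): cools by 5.9 × 1.9 = 11.21°C, giving 0.39°C.
T_parcel − T_env = -4.97 − 0.39 = -5.36°C

-5.36°C (parcel cooler than environment)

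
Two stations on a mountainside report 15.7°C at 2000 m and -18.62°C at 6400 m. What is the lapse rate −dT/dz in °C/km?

Γ = −ΔT/Δz = (15.7 − (-18.62)) / (6400 − 2000) m
  = 34.32°C / 4.4 km = 7.8°C/km

7.8°C/km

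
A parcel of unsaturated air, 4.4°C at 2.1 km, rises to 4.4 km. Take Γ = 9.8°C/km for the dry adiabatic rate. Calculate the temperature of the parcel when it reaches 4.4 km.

-18.14°C

Dry adiabatic to 4400 m: -9.8 × 2.3 km = -22.54°C, so T = -18.14°C.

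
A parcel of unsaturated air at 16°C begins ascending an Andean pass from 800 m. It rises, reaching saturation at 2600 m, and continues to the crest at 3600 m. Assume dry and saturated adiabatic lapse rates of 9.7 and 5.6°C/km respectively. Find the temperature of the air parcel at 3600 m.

-7.06°C

800–2600 m, dry: Δz = 1.8 km ⇒ ΔT = -17.46°C; T = -1.46°C
2600–3600 m, saturated: Δz = 1 km ⇒ ΔT = -5.6°C; T = -7.06°C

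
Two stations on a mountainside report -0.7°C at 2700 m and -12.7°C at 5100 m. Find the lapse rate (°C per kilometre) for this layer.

Γ = −ΔT/Δz = (-0.7 − (-12.7)) / (5100 − 2700) m
  = 12°C / 2.4 km = 5°C/km

5°C/km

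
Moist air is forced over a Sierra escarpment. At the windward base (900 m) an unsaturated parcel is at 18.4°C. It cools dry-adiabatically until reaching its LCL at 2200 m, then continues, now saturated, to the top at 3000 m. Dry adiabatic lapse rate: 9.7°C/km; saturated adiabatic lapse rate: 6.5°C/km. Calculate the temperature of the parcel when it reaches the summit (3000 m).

0.59°C

Dry to 2200 m: -9.7 × 1.3 km = -12.61°C, so T = 5.79°C.
Saturated to 3000 m: -6.5 × 0.8 km = -5.2°C, so T = 0.59°C.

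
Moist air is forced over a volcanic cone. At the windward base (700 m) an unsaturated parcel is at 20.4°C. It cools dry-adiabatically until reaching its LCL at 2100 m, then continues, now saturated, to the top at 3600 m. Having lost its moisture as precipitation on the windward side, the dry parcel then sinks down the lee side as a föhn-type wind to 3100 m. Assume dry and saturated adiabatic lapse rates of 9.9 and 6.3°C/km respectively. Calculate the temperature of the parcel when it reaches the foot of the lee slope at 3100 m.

700 → 2100 m (dry, 9.9°C/km): ΔT = -9.9 × 1.4 = -13.86°C → T = 6.54°C
2100 → 3600 m (saturated, 6.3°C/km): ΔT = -6.3 × 1.5 = -9.45°C → T = -2.91°C
3600 → 3100 m (dry descent, 9.9°C/km): ΔT = +9.9 × 0.5 = +4.95°C → T = 2.04°C

2.04°C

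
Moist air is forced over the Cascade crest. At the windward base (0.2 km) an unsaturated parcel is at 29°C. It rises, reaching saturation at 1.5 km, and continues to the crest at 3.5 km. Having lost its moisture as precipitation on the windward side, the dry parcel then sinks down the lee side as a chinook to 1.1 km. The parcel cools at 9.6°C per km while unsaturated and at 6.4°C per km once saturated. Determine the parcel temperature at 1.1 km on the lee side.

26.76°C

200 → 1500 m (dry, 9.6°C/km): ΔT = -9.6 × 1.3 = -12.48°C → T = 16.52°C
1500 → 3500 m (saturated, 6.4°C/km): ΔT = -6.4 × 2 = -12.8°C → T = 3.72°C
3500 → 1100 m (dry descent, 9.6°C/km): ΔT = +9.6 × 2.4 = +23.04°C → T = 26.76°C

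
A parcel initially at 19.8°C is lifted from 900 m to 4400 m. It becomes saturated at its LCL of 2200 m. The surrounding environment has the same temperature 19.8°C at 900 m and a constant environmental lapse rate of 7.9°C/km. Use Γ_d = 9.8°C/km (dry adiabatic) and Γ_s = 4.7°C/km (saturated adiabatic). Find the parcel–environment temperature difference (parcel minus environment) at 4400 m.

+4.57°C (parcel warmer than environment)

Parcel:
  900–2200 m, dry: Δz = 1.3 km ⇒ ΔT = -12.74°C; T = 7.06°C
  2200–4400 m, saturated: Δz = 2.2 km ⇒ ΔT = -10.34°C; T = -3.28°C
Environment:
  900–4400 m, environment: Δz = 3.5 km ⇒ ΔT = -27.65°C; T = -7.85°C
T_parcel − T_env = -3.28 − (-7.85) = +4.57°C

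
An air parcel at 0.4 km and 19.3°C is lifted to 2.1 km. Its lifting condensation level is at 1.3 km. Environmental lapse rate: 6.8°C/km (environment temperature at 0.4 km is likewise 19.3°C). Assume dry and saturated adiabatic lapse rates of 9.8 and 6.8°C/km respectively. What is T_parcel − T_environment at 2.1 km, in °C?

Parcel:
  Dry to 1300 m: -9.8 × 0.9 km = -8.82°C, so T = 10.48°C.
  Saturated to 2100 m: -6.8 × 0.8 km = -5.44°C, so T = 5.04°C.
Environment:
  Environment to 2100 m: -6.8 × 1.7 km = -11.56°C, so T = 7.74°C.
T_parcel − T_env = 5.04 − 7.74 = -2.7°C

-2.7°C (parcel cooler than environment)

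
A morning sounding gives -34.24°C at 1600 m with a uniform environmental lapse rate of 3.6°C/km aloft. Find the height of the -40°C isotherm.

Height above start = (-34.24 − (-40)) / 3.6 = 1.6 km
Altitude = 1600 m + 1600 m = 3200 m

3200 m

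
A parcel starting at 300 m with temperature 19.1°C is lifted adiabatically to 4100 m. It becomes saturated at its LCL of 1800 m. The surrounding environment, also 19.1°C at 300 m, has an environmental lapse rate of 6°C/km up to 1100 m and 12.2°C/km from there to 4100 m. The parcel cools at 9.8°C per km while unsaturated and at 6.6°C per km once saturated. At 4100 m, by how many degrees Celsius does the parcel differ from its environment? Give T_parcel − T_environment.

Parcel:
  300 → 1800 m (dry, 9.8°C/km): ΔT = -9.8 × 1.5 = -14.7°C → T = 4.4°C
  1800 → 4100 m (saturated, 6.6°C/km): ΔT = -6.6 × 2.3 = -15.18°C → T = -10.78°C
Environment:
  300 → 1100 m (environment, lower layer, 6°C/km): ΔT = -6 × 0.8 = -4.8°C → T = 14.3°C
  1100 → 4100 m (environment, upper layer, 12.2°C/km): ΔT = -12.2 × 3 = -36.6°C → T = -22.3°C
T_parcel − T_env = -10.78 − (-22.3) = +11.52°C

+11.52°C (parcel warmer than environment)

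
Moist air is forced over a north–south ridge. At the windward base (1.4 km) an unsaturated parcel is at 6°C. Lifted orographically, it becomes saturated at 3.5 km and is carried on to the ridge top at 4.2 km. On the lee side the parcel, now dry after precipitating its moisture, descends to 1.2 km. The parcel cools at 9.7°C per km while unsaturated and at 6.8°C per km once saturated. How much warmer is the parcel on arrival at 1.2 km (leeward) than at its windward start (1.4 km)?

+3.97°C

1400–3500 m, dry: Δz = 2.1 km ⇒ ΔT = -20.37°C; T = -14.37°C
3500–4200 m, saturated: Δz = 0.7 km ⇒ ΔT = -4.76°C; T = -19.13°C
4200–1200 m, dry descent: Δz = 3 km ⇒ ΔT = +29.1°C; T = 9.97°C
Net change vs windward start: 9.97 − 6 = +3.97°C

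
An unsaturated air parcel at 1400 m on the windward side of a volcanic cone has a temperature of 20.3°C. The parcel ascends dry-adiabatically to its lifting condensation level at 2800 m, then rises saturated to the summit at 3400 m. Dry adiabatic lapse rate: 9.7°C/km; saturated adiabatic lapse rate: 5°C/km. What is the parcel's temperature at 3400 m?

3.72°C

1400–2800 m, dry: Δz = 1.4 km ⇒ ΔT = -13.58°C; T = 6.72°C
2800–3400 m, saturated: Δz = 0.6 km ⇒ ΔT = -3°C; T = 3.72°C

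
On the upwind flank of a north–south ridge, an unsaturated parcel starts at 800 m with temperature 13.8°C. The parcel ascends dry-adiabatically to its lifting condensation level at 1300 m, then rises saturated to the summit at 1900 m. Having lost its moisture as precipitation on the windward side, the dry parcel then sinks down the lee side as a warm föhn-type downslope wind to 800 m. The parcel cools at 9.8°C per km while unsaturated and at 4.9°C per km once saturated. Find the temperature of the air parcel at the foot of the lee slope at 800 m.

16.74°C

From 800 m to 1300 m (dry): cools by 9.8 × 0.5 = 4.9°C, giving 8.9°C.
From 1300 m to 1900 m (saturated): cools by 4.9 × 0.6 = 2.94°C, giving 5.96°C.
From 1900 m to 800 m (dry descent): warms by 9.8 × 1.1 = 10.78°C, giving 16.74°C.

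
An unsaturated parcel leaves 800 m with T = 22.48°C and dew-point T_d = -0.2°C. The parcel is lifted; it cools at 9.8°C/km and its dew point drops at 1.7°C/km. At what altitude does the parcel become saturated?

3600 m

T and T_d converge at 9.8 − 1.7 = 8.1°C per km
Height above start = (22.48 − (-0.2)) / 8.1 = 2.8 km
LCL altitude = 800 m + 2800 m = 3600 m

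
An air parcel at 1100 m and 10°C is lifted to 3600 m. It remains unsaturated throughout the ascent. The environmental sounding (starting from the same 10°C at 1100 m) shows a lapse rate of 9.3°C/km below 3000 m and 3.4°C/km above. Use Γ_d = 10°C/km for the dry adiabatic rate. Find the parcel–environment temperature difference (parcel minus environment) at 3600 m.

-5.29°C (parcel cooler than environment)

Parcel:
  Dry to 3600 m: -10 × 2.5 km = -25°C, so T = -15°C.
Environment:
  Environment, lower layer to 3000 m: -9.3 × 1.9 km = -17.67°C, so T = -7.67°C.
  Environment, upper layer to 3600 m: -3.4 × 0.6 km = -2.04°C, so T = -9.71°C.
T_parcel − T_env = -15 − (-9.71) = -5.29°C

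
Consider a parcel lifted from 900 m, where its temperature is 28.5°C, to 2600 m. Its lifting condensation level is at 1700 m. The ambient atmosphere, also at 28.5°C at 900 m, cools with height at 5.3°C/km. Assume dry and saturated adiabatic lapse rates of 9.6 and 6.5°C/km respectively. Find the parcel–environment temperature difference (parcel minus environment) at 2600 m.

-4.52°C (parcel cooler than environment)

Parcel:
  900 → 1700 m (dry, 9.6°C/km): ΔT = -9.6 × 0.8 = -7.68°C → T = 20.82°C
  1700 → 2600 m (saturated, 6.5°C/km): ΔT = -6.5 × 0.9 = -5.85°C → T = 14.97°C
Environment:
  900 → 2600 m (environment, 5.3°C/km): ΔT = -5.3 × 1.7 = -9.01°C → T = 19.49°C
T_parcel − T_env = 14.97 − 19.49 = -4.52°C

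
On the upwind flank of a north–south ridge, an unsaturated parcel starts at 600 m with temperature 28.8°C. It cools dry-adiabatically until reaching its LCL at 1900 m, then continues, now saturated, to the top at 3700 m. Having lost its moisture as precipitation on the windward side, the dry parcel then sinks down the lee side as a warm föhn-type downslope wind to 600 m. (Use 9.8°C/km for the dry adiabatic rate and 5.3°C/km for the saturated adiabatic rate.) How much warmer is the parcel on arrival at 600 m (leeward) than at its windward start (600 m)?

600–1900 m, dry: Δz = 1.3 km ⇒ ΔT = -12.74°C; T = 16.06°C
1900–3700 m, saturated: Δz = 1.8 km ⇒ ΔT = -9.54°C; T = 6.52°C
3700–600 m, dry descent: Δz = 3.1 km ⇒ ΔT = +30.38°C; T = 36.9°C
Net change vs windward start: 36.9 − 28.8 = +8.1°C

+8.1°C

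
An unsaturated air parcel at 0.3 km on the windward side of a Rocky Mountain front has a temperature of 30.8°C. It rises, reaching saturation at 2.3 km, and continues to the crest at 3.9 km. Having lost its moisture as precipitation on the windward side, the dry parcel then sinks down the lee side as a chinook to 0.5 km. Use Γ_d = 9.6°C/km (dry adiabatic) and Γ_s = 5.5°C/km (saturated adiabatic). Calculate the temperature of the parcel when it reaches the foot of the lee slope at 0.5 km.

35.44°C

From 300 m to 2300 m (dry): cools by 9.6 × 2 = 19.2°C, giving 11.6°C.
From 2300 m to 3900 m (saturated): cools by 5.5 × 1.6 = 8.8°C, giving 2.8°C.
From 3900 m to 500 m (dry descent): warms by 9.6 × 3.4 = 32.64°C, giving 35.44°C.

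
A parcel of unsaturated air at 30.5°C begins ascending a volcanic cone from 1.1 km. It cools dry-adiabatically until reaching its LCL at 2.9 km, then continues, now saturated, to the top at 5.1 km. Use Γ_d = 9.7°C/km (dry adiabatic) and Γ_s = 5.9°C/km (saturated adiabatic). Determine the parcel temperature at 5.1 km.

Dry to 2900 m: -9.7 × 1.8 km = -17.46°C, so T = 13.04°C.
Saturated to 5100 m: -5.9 × 2.2 km = -12.98°C, so T = 0.06°C.

0.06°C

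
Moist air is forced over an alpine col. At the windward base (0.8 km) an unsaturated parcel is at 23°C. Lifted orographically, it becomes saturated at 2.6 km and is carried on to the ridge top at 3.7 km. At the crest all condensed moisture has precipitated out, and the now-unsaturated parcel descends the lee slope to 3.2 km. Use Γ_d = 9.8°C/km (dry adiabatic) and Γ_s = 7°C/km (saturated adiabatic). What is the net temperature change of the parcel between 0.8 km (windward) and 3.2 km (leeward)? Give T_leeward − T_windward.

-20.44°C

800–2600 m, dry: Δz = 1.8 km ⇒ ΔT = -17.64°C; T = 5.36°C
2600–3700 m, saturated: Δz = 1.1 km ⇒ ΔT = -7.7°C; T = -2.34°C
3700–3200 m, dry descent: Δz = 0.5 km ⇒ ΔT = +4.9°C; T = 2.56°C
Net change vs windward start: 2.56 − 23 = -20.44°C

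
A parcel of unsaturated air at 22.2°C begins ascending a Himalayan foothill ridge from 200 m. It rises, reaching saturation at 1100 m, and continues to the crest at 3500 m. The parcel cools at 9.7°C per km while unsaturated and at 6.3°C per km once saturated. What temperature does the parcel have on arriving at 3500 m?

-1.65°C

200 → 1100 m (dry, 9.7°C/km): ΔT = -9.7 × 0.9 = -8.73°C → T = 13.47°C
1100 → 3500 m (saturated, 6.3°C/km): ΔT = -6.3 × 2.4 = -15.12°C → T = -1.65°C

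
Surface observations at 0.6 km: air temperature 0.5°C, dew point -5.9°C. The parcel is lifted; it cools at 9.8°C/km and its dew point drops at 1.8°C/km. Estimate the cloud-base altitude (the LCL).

1.4 km

T and T_d converge at 9.8 − 1.8 = 8°C per km
Height above start = (0.5 − (-5.9)) / 8 = 0.8 km
LCL altitude = 600 m + 800 m = 1400 m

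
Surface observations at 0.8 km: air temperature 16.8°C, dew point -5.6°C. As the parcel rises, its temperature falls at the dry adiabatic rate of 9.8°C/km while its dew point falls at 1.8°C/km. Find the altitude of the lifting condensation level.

T and T_d converge at 9.8 − 1.8 = 8°C per km
Height above start = (16.8 − (-5.6)) / 8 = 2.8 km
LCL altitude = 800 m + 2800 m = 3600 m

3.6 km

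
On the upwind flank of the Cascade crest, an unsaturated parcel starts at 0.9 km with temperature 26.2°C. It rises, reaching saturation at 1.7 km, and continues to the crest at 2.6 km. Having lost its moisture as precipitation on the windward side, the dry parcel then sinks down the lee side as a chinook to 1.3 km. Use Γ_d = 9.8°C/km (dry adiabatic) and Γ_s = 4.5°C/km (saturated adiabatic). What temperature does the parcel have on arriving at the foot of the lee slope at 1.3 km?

27.05°C

Dry to 1700 m: -9.8 × 0.8 km = -7.84°C, so T = 18.36°C.
Saturated to 2600 m: -4.5 × 0.9 km = -4.05°C, so T = 14.31°C.
Dry descent to 1300 m: +9.8 × 1.3 km = +12.74°C, so T = 27.05°C.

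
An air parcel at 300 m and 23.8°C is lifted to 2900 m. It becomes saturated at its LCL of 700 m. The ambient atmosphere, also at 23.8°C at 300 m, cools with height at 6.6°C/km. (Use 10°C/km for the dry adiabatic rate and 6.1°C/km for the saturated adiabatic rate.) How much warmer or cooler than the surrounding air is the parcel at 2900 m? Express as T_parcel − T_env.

Parcel:
  300 → 700 m (dry, 10°C/km): ΔT = -10 × 0.4 = -4°C → T = 19.8°C
  700 → 2900 m (saturated, 6.1°C/km): ΔT = -6.1 × 2.2 = -13.42°C → T = 6.38°C
Environment:
  300 → 2900 m (environment, 6.6°C/km): ΔT = -6.6 × 2.6 = -17.16°C → T = 6.64°C
T_parcel − T_env = 6.38 − 6.64 = -0.26°C

-0.26°C (parcel cooler than environment)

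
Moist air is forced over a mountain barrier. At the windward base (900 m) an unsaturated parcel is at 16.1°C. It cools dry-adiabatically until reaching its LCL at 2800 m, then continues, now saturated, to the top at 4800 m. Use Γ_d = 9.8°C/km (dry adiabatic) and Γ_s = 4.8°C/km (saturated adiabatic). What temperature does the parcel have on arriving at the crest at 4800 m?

Dry to 2800 m: -9.8 × 1.9 km = -18.62°C, so T = -2.52°C.
Saturated to 4800 m: -4.8 × 2 km = -9.6°C, so T = -12.12°C.

-12.12°C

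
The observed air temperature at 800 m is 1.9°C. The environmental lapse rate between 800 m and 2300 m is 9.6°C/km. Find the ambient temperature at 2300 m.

-12.5°C

From 800 m to 2300 m (environmental): cools by 9.6 × 1.5 = 14.4°C, giving -12.5°C.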